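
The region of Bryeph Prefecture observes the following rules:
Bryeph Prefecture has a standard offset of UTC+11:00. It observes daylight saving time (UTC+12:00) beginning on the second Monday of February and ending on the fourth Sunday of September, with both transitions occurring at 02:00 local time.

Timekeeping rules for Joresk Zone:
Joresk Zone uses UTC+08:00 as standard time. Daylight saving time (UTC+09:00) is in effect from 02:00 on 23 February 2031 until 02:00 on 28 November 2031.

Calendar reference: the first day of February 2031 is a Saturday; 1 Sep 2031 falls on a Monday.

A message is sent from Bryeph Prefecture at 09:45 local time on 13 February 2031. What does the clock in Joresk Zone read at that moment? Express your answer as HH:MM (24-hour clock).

05:45

1 February 2031 is a Saturday, so the first Monday is February 3 and the second is February 10.
1 September 2031 is a Monday, so the first Sunday is September 7 and the fourth is September 28.
13 February 2031 falls between 10 February and 28 September, so daylight saving is in effect and Bryeph Prefecture is at UTC+12:00.
09:45 Bryeph Prefecture − 12h = 21:45 UTC (rolling into the previous day, 12 February 2031).
At the standard offset (UTC+08:00), 21:45 UTC + 8h = 05:45 Joresk Zone standard time (rolling into the next day, 13 February 2031).
The standard-time date in Joresk Zone, 13 February 2031, is outside the daylight-saving period (23 February – 28 November), so Joresk Zone is on standard time, UTC+08:00.
21:45 UTC + 8h = 05:45 Joresk Zone (rolling into the next day, 13 February 2031).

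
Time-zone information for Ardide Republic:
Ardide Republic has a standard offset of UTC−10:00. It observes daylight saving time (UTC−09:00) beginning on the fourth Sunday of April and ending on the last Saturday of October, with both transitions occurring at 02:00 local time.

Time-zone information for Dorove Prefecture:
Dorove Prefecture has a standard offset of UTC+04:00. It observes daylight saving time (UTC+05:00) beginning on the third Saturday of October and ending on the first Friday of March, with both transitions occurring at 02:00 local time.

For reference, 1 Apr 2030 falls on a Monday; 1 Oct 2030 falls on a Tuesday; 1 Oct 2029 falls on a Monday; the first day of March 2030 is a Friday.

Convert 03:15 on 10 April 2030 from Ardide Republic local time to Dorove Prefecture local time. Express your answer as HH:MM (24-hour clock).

17:15

1 April 2030 is a Monday, so the first Sunday is April 7 and the fourth is April 28.
1 October 2030 is a Tuesday, so Saturdays fall on 5, 12, 19, 26; the last is October 26.
Daylight saving runs 28 April – 26 October; 10 April 2030 is outside that window, so Ardide Republic is on standard time at UTC−10:00.
03:15 Ardide Republic + 10h = 13:15 UTC.
1 October 2029 is a Monday, so the first Saturday is October 6 and the third is October 20.
1 March 2030 is a Friday, so the first Friday is March 1.
At the standard offset (UTC+04:00), 13:15 UTC + 4h = 17:15 Dorove Prefecture standard time.
The standard-time date in Dorove Prefecture, 10 April 2030, is outside the daylight-saving period (20 October 2029 – 1 March 2030), so Dorove Prefecture is on standard time, UTC+04:00.
13:15 UTC + 4h = 17:15 Dorove Prefecture.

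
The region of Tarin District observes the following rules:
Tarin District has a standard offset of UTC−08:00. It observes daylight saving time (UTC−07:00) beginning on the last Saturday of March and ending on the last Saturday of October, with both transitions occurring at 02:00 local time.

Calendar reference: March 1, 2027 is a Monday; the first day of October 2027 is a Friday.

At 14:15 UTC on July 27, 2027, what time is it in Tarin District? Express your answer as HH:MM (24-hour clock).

1 March 2027 is a Monday, so Saturdays fall on 6, 13, 20, 27; the last is March 27.
1 October 2027 is a Friday, so Saturdays fall on 2, 9, 16, 23, 30; the last is October 30.
At the standard offset (UTC−08:00), 14:15 UTC − 8h = 06:15 Tarin District standard time.
The standard-time date in Tarin District, July 27, 2027, lies within the daylight-saving period (27 March – 30 October), so Tarin District is on daylight time, UTC−07:00.
14:15 UTC − 7h = 07:15 local.

07:15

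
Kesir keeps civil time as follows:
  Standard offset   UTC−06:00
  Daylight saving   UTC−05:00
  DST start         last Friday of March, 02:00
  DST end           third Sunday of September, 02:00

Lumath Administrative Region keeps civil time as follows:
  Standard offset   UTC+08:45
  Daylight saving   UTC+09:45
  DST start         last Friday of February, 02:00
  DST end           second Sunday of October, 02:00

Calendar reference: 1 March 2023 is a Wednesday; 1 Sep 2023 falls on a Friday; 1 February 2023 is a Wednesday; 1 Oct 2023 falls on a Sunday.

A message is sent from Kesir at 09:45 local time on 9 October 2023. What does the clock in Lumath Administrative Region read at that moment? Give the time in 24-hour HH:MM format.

1 March 2023 is a Wednesday, so Fridays fall on 3, 10, 17, 24, 31; the last is March 31.
1 September 2023 is a Friday, so the first Sunday is September 3 and the third is September 17.
Daylight saving runs 31 March – 17 September; 9 October 2023 is outside that window, so Kesir is on standard time at UTC−06:00.
09:45 Kesir + 6h = 15:45 UTC.
1 February 2023 is a Wednesday, so Fridays fall on 3, 10, 17, 24; the last is February 24.
1 October 2023 is a Sunday, so the first Sunday is October 1 and the second is October 8.
At the standard offset (UTC+08:45), 15:45 UTC + 8h45m = 00:30 Lumath Administrative Region standard time (rolling into the next day, 10 October 2023).
The standard-time date in Lumath Administrative Region, 10 October 2023, is outside the daylight-saving period (24 February – 8 October), so Lumath Administrative Region is on standard time, UTC+08:45.
15:45 UTC + 8h45m = 00:30 Lumath Administrative Region (rolling into the next day, 10 October 2023).

00:30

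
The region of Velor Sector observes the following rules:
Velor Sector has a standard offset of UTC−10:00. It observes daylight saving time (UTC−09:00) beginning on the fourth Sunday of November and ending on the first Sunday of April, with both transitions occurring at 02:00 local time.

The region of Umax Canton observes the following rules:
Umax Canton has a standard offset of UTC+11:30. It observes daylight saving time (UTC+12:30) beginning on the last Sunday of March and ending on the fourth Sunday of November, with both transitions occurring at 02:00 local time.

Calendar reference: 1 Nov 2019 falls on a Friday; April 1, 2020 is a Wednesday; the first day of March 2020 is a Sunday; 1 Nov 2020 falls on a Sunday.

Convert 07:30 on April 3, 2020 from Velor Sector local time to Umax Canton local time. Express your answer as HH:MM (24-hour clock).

1 November 2019 is a Friday, so the first Sunday is November 3 and the fourth is November 24.
1 April 2020 is a Wednesday, so the first Sunday is April 5.
April 3, 2020 falls between 24 November 2019 and 5 April 2020, so daylight saving is in effect and Velor Sector is at UTC−09:00.
07:30 Velor Sector + 9h = 16:30 UTC.
1 March 2020 is a Sunday, so Sundays fall on 1, 8, 15, 22, 29; the last is March 29.
1 November 2020 is a Sunday, so the first Sunday is November 1 and the fourth is November 22.
At the standard offset (UTC+11:30), 16:30 UTC + 11h30m = 04:00 Umax Canton standard time (rolling into the next day, 4 April 2020).
The standard-time date in Umax Canton, April 4, 2020, falls between 29 March and 22 November, so daylight saving is in effect and Umax Canton is at UTC+12:30.
16:30 UTC + 12h30m = 05:00 Umax Canton (rolling into the next day, 4 April 2020).

05:00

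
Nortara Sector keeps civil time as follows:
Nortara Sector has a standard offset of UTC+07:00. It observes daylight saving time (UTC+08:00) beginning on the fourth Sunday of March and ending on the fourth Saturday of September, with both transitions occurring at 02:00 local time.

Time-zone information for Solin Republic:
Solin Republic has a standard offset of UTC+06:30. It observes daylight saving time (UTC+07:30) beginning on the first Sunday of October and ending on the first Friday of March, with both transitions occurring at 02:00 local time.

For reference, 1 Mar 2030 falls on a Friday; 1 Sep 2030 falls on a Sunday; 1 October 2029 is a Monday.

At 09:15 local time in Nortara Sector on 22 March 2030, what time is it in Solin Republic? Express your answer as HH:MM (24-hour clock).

1 March 2030 is a Friday, so the first Sunday is March 3 and the fourth is March 24.
1 September 2030 is a Sunday, so the first Saturday is September 7 and the fourth is September 28.
22 March 2030 is outside the daylight-saving period (24 March – 28 September), so Nortara Sector is on standard time, UTC+07:00.
09:15 Nortara Sector − 7h = 02:15 UTC.
1 October 2029 is a Monday, so the first Sunday is October 7.
1 March 2030 is a Friday, so the first Friday is March 1.
At the standard offset (UTC+06:30), 02:15 UTC + 6h30m = 08:45 Solin Republic standard time.
The standard-time date in Solin Republic, 22 March 2030, is outside the daylight-saving period (7 October 2029 – 1 March 2030), so Solin Republic is on standard time, UTC+06:30.
02:15 UTC + 6h30m = 08:45 Solin Republic.

08:45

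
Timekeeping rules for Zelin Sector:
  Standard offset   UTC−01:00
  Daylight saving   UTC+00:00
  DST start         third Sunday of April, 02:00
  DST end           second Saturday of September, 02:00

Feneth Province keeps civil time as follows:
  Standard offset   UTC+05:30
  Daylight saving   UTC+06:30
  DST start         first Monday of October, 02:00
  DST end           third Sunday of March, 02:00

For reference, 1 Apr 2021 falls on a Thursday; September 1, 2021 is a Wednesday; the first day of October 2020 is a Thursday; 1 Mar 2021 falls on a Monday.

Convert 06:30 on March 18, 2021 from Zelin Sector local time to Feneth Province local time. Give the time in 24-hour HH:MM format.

14:00

1 April 2021 is a Thursday, so the first Sunday is April 4 and the third is April 18.
1 September 2021 is a Wednesday, so the first Saturday is September 4 and the second is September 11.
March 18, 2021 is outside the daylight-saving period (18 April – 11 September), so Zelin Sector is on standard time, UTC−01:00.
06:30 Zelin Sector + 1h = 07:30 UTC.
1 October 2020 is a Thursday, so the first Monday is October 5.
1 March 2021 is a Monday, so the first Sunday is March 7 and the third is March 21.
At the standard offset (UTC+05:30), 07:30 UTC + 5h30m = 13:00 Feneth Province standard time.
Daylight saving runs 5 October 2020 – 21 March 2021; the standard-time date in Feneth Province, March 18, 2021, is inside that window, so Feneth Province is at UTC+06:30.
07:30 UTC + 6h30m = 14:00 Feneth Province.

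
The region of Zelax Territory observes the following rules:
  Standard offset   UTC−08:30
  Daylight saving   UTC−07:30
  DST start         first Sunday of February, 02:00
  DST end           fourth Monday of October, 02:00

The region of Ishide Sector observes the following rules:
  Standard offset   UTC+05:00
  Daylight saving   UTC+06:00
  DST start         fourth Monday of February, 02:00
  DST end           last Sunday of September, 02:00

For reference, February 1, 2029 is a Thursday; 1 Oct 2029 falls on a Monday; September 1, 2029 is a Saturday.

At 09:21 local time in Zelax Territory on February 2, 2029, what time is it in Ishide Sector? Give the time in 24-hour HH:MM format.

1 February 2029 is a Thursday, so the first Sunday is February 4.
1 October 2029 is a Monday, so the first Monday is October 1 and the fourth is October 22.
Daylight saving runs 4 February – 22 October; February 2, 2029 is outside that window, so Zelax Territory is on standard time at UTC−08:30.
09:21 Zelax Territory + 8h30m = 17:51 UTC.
1 February 2029 is a Thursday, so the first Monday is February 5 and the fourth is February 26.
1 September 2029 is a Saturday, so Sundays fall on 2, 9, 16, 23, 30; the last is September 30.
At the standard offset (UTC+05:00), 17:51 UTC + 5h = 22:51 Ishide Sector standard time.
The standard-time date in Ishide Sector, February 2, 2029, does not fall between 26 February and 30 September, so daylight saving is not in effect and Ishide Sector is at UTC+05:00.
17:51 UTC + 5h = 22:51 Ishide Sector.

22:51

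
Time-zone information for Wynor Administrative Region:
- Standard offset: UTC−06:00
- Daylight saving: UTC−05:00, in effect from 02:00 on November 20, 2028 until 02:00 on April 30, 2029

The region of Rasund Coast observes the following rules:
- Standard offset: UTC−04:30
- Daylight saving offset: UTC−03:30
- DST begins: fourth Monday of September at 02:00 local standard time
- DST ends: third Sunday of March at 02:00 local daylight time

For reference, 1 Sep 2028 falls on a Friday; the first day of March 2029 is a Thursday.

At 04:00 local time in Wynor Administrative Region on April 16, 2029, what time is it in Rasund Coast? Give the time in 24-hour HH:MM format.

04:30

April 16, 2029 falls between 20 November 2028 and 30 April 2029, so daylight saving is in effect and Wynor Administrative Region is at UTC−05:00.
04:00 Wynor Administrative Region + 5h = 09:00 UTC.
1 September 2028 is a Friday, so the first Monday is September 4 and the fourth is September 25.
1 March 2029 is a Thursday, so the first Sunday is March 4 and the third is March 18.
At the standard offset (UTC−04:30), 09:00 UTC − 4h30m = 04:30 Rasund Coast standard time.
The standard-time date in Rasund Coast, April 16, 2029, is outside the daylight-saving period (25 September 2028 – 18 March 2029), so Rasund Coast is on standard time, UTC−04:30.
09:00 UTC − 4h30m = 04:30 Rasund Coast.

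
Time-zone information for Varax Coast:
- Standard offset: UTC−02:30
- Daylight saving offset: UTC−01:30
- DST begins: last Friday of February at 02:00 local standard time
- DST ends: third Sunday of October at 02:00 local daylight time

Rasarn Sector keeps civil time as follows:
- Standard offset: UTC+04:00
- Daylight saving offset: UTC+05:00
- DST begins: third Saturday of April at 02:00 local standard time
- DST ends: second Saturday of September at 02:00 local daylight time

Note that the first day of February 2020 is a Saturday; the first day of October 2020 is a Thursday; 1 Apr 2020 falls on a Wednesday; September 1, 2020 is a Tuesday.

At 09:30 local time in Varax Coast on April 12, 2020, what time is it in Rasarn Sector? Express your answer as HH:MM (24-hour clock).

1 February 2020 is a Saturday, so Fridays fall on 7, 14, 21, 28; the last is February 28.
1 October 2020 is a Thursday, so the first Sunday is October 4 and the third is October 18.
April 12, 2020 lies within the daylight-saving period (28 February – 18 October), so Varax Coast is on daylight time, UTC−01:30.
09:30 Varax Coast + 1h30m = 11:00 UTC.
1 April 2020 is a Wednesday, so the first Saturday is April 4 and the third is April 18.
1 September 2020 is a Tuesday, so the first Saturday is September 5 and the second is September 12.
At the standard offset (UTC+04:00), 11:00 UTC + 4h = 15:00 Rasarn Sector standard time.
The standard-time date in Rasarn Sector, April 12, 2020, is outside the daylight-saving period (18 April – 12 September), so Rasarn Sector is on standard time, UTC+04:00.
11:00 UTC + 4h = 15:00 Rasarn Sector.

15:00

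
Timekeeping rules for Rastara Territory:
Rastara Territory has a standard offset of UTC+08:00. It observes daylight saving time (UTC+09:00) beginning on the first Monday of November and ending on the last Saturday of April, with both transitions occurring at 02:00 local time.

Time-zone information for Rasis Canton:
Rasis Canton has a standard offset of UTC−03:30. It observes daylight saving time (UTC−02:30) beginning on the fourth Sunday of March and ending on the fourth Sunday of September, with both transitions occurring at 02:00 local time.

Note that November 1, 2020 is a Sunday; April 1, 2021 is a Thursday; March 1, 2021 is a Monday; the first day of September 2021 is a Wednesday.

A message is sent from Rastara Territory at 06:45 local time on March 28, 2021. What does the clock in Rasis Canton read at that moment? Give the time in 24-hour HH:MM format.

1 November 2020 is a Sunday, so the first Monday is November 2.
1 April 2021 is a Thursday, so Saturdays fall on 3, 10, 17, 24; the last is April 24.
March 28, 2021 lies within the daylight-saving period (2 November 2020 – 24 April 2021), so Rastara Territory is on daylight time, UTC+09:00.
06:45 Rastara Territory − 9h = 21:45 UTC (rolling into the previous day, 27 March 2021).
1 March 2021 is a Monday, so the first Sunday is March 7 and the fourth is March 28.
1 September 2021 is a Wednesday, so the first Sunday is September 5 and the fourth is September 26.
At the standard offset (UTC−03:30), 21:45 UTC − 3h30m = 18:15 Rasis Canton standard time.
The standard-time date in Rasis Canton, March 27, 2021, is outside the daylight-saving period (28 March – 26 September), so Rasis Canton is on standard time, UTC−03:30.
21:45 UTC − 3h30m = 18:15 Rasis Canton.

18:15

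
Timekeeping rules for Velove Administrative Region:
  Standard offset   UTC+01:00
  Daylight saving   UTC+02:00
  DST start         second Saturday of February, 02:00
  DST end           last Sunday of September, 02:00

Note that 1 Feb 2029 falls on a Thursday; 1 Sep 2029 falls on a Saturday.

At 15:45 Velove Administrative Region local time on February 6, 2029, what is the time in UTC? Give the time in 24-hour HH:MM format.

1 February 2029 is a Thursday, so the first Saturday is February 3 and the second is February 10.
1 September 2029 is a Saturday, so Sundays fall on 2, 9, 16, 23, 30; the last is September 30.
February 6, 2029 does not fall between 10 February and 30 September, so daylight saving is not in effect and Velove Administrative Region is at UTC+01:00.
15:45 local − 1h = 14:45 UTC.

14:45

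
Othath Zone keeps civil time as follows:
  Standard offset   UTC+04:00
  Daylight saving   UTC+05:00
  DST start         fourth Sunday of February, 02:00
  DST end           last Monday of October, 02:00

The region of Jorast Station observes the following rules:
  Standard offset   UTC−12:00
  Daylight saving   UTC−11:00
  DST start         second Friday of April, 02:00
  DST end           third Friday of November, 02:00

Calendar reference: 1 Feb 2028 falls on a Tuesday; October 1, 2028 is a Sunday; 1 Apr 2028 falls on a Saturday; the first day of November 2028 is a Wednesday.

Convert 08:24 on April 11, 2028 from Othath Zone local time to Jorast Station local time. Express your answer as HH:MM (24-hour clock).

15:24

1 February 2028 is a Tuesday, so the first Sunday is February 6 and the fourth is February 27.
1 October 2028 is a Sunday, so Mondays fall on 2, 9, 16, 23, 30; the last is October 30.
April 11, 2028 lies within the daylight-saving period (27 February – 30 October), so Othath Zone is on daylight time, UTC+05:00.
08:24 Othath Zone − 5h = 03:24 UTC.
1 April 2028 is a Saturday, so the first Friday is April 7 and the second is April 14.
1 November 2028 is a Wednesday, so the first Friday is November 3 and the third is November 17.
At the standard offset (UTC−12:00), 03:24 UTC − 12h = 15:24 Jorast Station standard time (rolling into the previous day, 10 April 2028).
The standard-time date in Jorast Station, April 10, 2028, does not fall between 14 April and 17 November, so daylight saving is not in effect and Jorast Station is at UTC−12:00.
03:24 UTC − 12h = 15:24 Jorast Station (rolling into the previous day, 10 April 2028).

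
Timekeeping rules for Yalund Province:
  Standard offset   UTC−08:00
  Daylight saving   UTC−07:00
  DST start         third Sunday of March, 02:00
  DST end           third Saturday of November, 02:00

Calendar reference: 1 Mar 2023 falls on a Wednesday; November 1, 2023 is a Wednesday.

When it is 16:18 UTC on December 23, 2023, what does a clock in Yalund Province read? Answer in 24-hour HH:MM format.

08:18

1 March 2023 is a Wednesday, so the first Sunday is March 5 and the third is March 19.
1 November 2023 is a Wednesday, so the first Saturday is November 4 and the third is November 18.
At the standard offset (UTC−08:00), 16:18 UTC − 8h = 08:18 Yalund Province standard time.
Daylight saving runs 19 March – 18 November; the standard-time date in Yalund Province, December 23, 2023, is outside that window, so Yalund Province is on standard time at UTC−08:00.
16:18 UTC − 8h = 08:18 local.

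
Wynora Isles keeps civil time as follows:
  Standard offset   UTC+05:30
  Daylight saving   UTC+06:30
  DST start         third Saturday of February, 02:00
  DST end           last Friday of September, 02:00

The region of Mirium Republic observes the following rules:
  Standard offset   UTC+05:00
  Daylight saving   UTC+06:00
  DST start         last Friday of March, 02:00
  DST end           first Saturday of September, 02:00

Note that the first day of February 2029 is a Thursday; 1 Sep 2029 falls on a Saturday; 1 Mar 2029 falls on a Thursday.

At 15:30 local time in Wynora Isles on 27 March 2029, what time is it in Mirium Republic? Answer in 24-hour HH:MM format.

14:00

1 February 2029 is a Thursday, so the first Saturday is February 3 and the third is February 17.
1 September 2029 is a Saturday, so Fridays fall on 7, 14, 21, 28; the last is September 28.
Daylight saving runs 17 February – 28 September; 27 March 2029 is inside that window, so Wynora Isles is at UTC+06:30.
15:30 Wynora Isles − 6h30m = 09:00 UTC.
1 March 2029 is a Thursday, so Fridays fall on 2, 9, 16, 23, 30; the last is March 30.
1 September 2029 is a Saturday, so the first Saturday is September 1.
At the standard offset (UTC+05:00), 09:00 UTC + 5h = 14:00 Mirium Republic standard time.
The standard-time date in Mirium Republic, 27 March 2029, is outside the daylight-saving period (30 March – 1 September), so Mirium Republic is on standard time, UTC+05:00.
09:00 UTC + 5h = 14:00 Mirium Republic.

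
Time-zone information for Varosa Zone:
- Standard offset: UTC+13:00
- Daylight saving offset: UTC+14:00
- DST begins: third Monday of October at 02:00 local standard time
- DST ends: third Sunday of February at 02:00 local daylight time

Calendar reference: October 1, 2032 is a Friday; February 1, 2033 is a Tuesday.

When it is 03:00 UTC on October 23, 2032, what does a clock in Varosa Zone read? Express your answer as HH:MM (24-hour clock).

1 October 2032 is a Friday, so the first Monday is October 4 and the third is October 18.
1 February 2033 is a Tuesday, so the first Sunday is February 6 and the third is February 20.
At the standard offset (UTC+13:00), 03:00 UTC + 13h = 16:00 Varosa Zone standard time.
The standard-time date in Varosa Zone, October 23, 2032, falls between 18 October 2032 and 20 February 2033, so daylight saving is in effect and Varosa Zone is at UTC+14:00.
03:00 UTC + 14h = 17:00 local.

17:00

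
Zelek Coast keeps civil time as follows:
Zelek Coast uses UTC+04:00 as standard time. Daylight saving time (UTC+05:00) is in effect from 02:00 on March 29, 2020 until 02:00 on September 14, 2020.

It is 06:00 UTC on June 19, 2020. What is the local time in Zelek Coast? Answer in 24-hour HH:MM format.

At the standard offset (UTC+04:00), 06:00 UTC + 4h = 10:00 Zelek Coast standard time.
The standard-time date in Zelek Coast, June 19, 2020, falls between 29 March and 14 September, so daylight saving is in effect and Zelek Coast is at UTC+05:00.
06:00 UTC + 5h = 11:00 local.

11:00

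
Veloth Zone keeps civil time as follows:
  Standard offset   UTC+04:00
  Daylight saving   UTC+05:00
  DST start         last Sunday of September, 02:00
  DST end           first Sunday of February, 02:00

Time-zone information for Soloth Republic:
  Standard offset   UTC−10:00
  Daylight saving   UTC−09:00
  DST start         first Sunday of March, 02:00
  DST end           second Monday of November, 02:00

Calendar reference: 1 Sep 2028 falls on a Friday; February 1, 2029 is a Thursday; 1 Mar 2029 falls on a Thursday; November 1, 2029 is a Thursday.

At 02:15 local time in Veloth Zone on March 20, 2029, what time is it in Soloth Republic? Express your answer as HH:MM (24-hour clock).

13:15

1 September 2028 is a Friday, so Sundays fall on 3, 10, 17, 24; the last is September 24.
1 February 2029 is a Thursday, so the first Sunday is February 4.
Daylight saving runs 24 September 2028 – 4 February 2029; March 20, 2029 is outside that window, so Veloth Zone is on standard time at UTC+04:00.
02:15 Veloth Zone − 4h = 22:15 UTC (rolling into the previous day, 19 March 2029).
1 March 2029 is a Thursday, so the first Sunday is March 4.
1 November 2029 is a Thursday, so the first Monday is November 5 and the second is November 12.
At the standard offset (UTC−10:00), 22:15 UTC − 10h = 12:15 Soloth Republic standard time.
The standard-time date in Soloth Republic, March 19, 2029, falls between 4 March and 12 November, so daylight saving is in effect and Soloth Republic is at UTC−09:00.
22:15 UTC − 9h = 13:15 Soloth Republic.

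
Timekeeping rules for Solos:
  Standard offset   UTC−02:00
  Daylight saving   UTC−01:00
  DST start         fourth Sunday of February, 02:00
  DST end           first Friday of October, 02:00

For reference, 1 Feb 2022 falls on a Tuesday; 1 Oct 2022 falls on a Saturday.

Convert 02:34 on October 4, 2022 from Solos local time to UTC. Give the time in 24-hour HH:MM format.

1 February 2022 is a Tuesday, so the first Sunday is February 6 and the fourth is February 27.
1 October 2022 is a Saturday, so the first Friday is October 7.
October 4, 2022 falls between 27 February and 7 October, so daylight saving is in effect and Solos is at UTC−01:00.
02:34 local + 1h = 03:34 UTC.

03:34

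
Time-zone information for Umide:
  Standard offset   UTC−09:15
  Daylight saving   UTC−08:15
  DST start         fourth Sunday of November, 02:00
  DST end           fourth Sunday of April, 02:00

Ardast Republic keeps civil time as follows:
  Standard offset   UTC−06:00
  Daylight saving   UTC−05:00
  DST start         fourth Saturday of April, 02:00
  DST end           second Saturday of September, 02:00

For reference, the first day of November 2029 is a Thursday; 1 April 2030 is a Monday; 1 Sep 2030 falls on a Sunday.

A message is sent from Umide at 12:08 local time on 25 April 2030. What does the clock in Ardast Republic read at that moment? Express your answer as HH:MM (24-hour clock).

14:23

1 November 2029 is a Thursday, so the first Sunday is November 4 and the fourth is November 25.
1 April 2030 is a Monday, so the first Sunday is April 7 and the fourth is April 28.
25 April 2030 falls between 25 November 2029 and 28 April 2030, so daylight saving is in effect and Umide is at UTC−08:15.
12:08 Umide + 8h15m = 20:23 UTC.
1 April 2030 is a Monday, so the first Saturday is April 6 and the fourth is April 27.
1 September 2030 is a Sunday, so the first Saturday is September 7 and the second is September 14.
At the standard offset (UTC−06:00), 20:23 UTC − 6h = 14:23 Ardast Republic standard time.
The standard-time date in Ardast Republic, 25 April 2030, is outside the daylight-saving period (27 April – 14 September), so Ardast Republic is on standard time, UTC−06:00.
20:23 UTC − 6h = 14:23 Ardast Republic.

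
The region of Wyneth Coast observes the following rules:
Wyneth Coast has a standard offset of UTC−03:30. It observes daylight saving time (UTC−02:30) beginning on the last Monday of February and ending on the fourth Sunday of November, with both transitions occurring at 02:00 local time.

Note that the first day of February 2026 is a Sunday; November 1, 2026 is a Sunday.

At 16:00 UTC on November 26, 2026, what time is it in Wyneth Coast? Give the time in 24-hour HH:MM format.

1 February 2026 is a Sunday, so Mondays fall on 2, 9, 16, 23; the last is February 23.
1 November 2026 is a Sunday, so the first Sunday is November 1 and the fourth is November 22.
At the standard offset (UTC−03:30), 16:00 UTC − 3h30m = 12:30 Wyneth Coast standard time.
The standard-time date in Wyneth Coast, November 26, 2026, does not fall between 23 February and 22 November, so daylight saving is not in effect and Wyneth Coast is at UTC−03:30.
16:00 UTC − 3h30m = 12:30 local.

12:30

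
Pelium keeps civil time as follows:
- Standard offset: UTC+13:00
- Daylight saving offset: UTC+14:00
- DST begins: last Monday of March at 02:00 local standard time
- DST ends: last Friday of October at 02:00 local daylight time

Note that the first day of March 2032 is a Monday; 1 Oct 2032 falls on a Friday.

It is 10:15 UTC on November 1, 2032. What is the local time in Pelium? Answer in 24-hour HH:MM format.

23:15

1 March 2032 is a Monday, so Mondays fall on 1, 8, 15, 22, 29; the last is March 29.
1 October 2032 is a Friday, so Fridays fall on 1, 8, 15, 22, 29; the last is October 29.
At the standard offset (UTC+13:00), 10:15 UTC + 13h = 23:15 Pelium standard time.
Daylight saving runs 29 March – 29 October; the standard-time date in Pelium, November 1, 2032, is outside that window, so Pelium is on standard time at UTC+13:00.
10:15 UTC + 13h = 23:15 local.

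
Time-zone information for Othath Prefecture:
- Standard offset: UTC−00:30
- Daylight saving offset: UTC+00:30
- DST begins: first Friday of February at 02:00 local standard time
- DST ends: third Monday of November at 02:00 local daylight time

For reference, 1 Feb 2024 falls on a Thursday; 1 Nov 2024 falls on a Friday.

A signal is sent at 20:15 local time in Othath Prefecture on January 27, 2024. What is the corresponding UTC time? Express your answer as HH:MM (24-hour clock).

20:45

1 February 2024 is a Thursday, so the first Friday is February 2.
1 November 2024 is a Friday, so the first Monday is November 4 and the third is November 18.
January 27, 2024 does not fall between 2 February and 18 November, so daylight saving is not in effect and Othath Prefecture is at UTC−00:30.
20:15 local + 0h30m = 20:45 UTC.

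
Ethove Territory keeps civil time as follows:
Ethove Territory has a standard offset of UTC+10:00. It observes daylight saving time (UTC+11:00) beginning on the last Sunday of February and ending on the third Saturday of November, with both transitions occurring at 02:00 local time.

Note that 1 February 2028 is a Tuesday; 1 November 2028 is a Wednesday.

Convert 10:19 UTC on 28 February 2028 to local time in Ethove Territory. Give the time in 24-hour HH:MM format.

1 February 2028 is a Tuesday, so Sundays fall on 6, 13, 20, 27; the last is February 27.
1 November 2028 is a Wednesday, so the first Saturday is November 4 and the third is November 18.
At the standard offset (UTC+10:00), 10:19 UTC + 10h = 20:19 Ethove Territory standard time.
The standard-time date in Ethove Territory, 28 February 2028, falls between 27 February and 18 November, so daylight saving is in effect and Ethove Territory is at UTC+11:00.
10:19 UTC + 11h = 21:19 local.

21:19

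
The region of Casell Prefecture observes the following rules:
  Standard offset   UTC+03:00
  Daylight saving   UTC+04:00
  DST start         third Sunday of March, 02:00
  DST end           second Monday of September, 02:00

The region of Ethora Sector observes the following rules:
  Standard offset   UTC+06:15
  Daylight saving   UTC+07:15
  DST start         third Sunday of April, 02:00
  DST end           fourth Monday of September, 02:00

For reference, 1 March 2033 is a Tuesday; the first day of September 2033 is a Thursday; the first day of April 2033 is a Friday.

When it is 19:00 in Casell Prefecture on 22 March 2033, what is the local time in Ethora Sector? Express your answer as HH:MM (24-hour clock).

1 March 2033 is a Tuesday, so the first Sunday is March 6 and the third is March 20.
1 September 2033 is a Thursday, so the first Monday is September 5 and the second is September 12.
Daylight saving runs 20 March – 12 September; 22 March 2033 is inside that window, so Casell Prefecture is at UTC+04:00.
19:00 Casell Prefecture − 4h = 15:00 UTC.
1 April 2033 is a Friday, so the first Sunday is April 3 and the third is April 17.
1 September 2033 is a Thursday, so the first Monday is September 5 and the fourth is September 26.
At the standard offset (UTC+06:15), 15:00 UTC + 6h15m = 21:15 Ethora Sector standard time.
The standard-time date in Ethora Sector, 22 March 2033, is outside the daylight-saving period (17 April – 26 September), so Ethora Sector is on standard time, UTC+06:15.
15:00 UTC + 6h15m = 21:15 Ethora Sector.

21:15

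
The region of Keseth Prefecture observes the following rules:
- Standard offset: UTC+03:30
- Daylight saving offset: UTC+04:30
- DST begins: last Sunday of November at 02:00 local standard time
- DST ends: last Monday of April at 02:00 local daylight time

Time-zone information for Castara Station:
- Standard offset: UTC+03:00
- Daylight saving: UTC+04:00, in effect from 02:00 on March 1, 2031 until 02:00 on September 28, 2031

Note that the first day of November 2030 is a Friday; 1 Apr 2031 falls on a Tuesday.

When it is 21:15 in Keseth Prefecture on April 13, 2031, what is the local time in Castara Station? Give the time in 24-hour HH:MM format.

20:45

1 November 2030 is a Friday, so Sundays fall on 3, 10, 17, 24; the last is November 24.
1 April 2031 is a Tuesday, so Mondays fall on 7, 14, 21, 28; the last is April 28.
April 13, 2031 lies within the daylight-saving period (24 November 2030 – 28 April 2031), so Keseth Prefecture is on daylight time, UTC+04:30.
21:15 Keseth Prefecture − 4h30m = 16:45 UTC.
At the standard offset (UTC+03:00), 16:45 UTC + 3h = 19:45 Castara Station standard time.
Daylight saving runs 1 March – 28 September; the standard-time date in Castara Station, April 13, 2031, is inside that window, so Castara Station is at UTC+04:00.
16:45 UTC + 4h = 20:45 Castara Station.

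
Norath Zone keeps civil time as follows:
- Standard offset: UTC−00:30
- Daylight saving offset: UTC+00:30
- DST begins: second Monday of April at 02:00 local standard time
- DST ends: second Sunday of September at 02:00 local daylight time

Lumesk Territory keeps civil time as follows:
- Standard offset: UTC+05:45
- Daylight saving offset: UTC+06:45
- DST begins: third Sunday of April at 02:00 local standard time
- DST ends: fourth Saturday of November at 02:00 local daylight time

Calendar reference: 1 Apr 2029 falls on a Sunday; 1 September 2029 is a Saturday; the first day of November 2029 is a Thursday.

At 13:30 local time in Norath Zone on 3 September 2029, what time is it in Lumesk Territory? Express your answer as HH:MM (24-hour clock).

1 April 2029 is a Sunday, so the first Monday is April 2 and the second is April 9.
1 September 2029 is a Saturday, so the first Sunday is September 2 and the second is September 9.
Daylight saving runs 9 April – 9 September; 3 September 2029 is inside that window, so Norath Zone is at UTC+00:30.
13:30 Norath Zone − 0h30m = 13:00 UTC.
1 April 2029 is a Sunday, so the first Sunday is April 1 and the third is April 15.
1 November 2029 is a Thursday, so the first Saturday is November 3 and the fourth is November 24.
At the standard offset (UTC+05:45), 13:00 UTC + 5h45m = 18:45 Lumesk Territory standard time.
The standard-time date in Lumesk Territory, 3 September 2029, falls between 15 April and 24 November, so daylight saving is in effect and Lumesk Territory is at UTC+06:45.
13:00 UTC + 6h45m = 19:45 Lumesk Territory.

19:45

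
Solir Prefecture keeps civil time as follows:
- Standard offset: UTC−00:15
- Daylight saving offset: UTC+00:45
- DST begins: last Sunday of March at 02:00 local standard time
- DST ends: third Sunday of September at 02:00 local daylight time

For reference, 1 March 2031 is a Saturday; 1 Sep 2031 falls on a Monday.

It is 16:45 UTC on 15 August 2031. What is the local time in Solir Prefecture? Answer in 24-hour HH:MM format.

17:30

1 March 2031 is a Saturday, so Sundays fall on 2, 9, 16, 23, 30; the last is March 30.
1 September 2031 is a Monday, so the first Sunday is September 7 and the third is September 21.
At the standard offset (UTC−00:15), 16:45 UTC − 0h15m = 16:30 Solir Prefecture standard time.
Daylight saving runs 30 March – 21 September; the standard-time date in Solir Prefecture, 15 August 2031, is inside that window, so Solir Prefecture is at UTC+00:45.
16:45 UTC + 0h45m = 17:30 local.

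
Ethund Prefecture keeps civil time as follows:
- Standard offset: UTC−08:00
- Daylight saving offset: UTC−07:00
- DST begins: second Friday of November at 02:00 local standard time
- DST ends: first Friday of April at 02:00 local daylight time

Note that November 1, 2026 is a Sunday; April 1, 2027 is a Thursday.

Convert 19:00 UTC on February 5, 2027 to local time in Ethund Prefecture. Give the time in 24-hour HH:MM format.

12:00

1 November 2026 is a Sunday, so the first Friday is November 6 and the second is November 13.
1 April 2027 is a Thursday, so the first Friday is April 2.
At the standard offset (UTC−08:00), 19:00 UTC − 8h = 11:00 Ethund Prefecture standard time.
Daylight saving runs 13 November 2026 – 2 April 2027; the standard-time date in Ethund Prefecture, February 5, 2027, is inside that window, so Ethund Prefecture is at UTC−07:00.
19:00 UTC − 7h = 12:00 local.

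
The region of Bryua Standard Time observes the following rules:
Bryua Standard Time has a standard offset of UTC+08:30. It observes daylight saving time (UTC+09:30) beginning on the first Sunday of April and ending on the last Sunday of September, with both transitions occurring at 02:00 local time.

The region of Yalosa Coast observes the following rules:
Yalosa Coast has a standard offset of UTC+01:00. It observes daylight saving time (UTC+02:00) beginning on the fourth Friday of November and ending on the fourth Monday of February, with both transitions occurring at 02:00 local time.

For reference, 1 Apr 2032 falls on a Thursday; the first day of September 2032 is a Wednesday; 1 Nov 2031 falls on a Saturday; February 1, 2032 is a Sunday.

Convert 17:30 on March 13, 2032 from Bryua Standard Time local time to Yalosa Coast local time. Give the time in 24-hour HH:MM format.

10:00

1 April 2032 is a Thursday, so the first Sunday is April 4.
1 September 2032 is a Wednesday, so Sundays fall on 5, 12, 19, 26; the last is September 26.
March 13, 2032 does not fall between 4 April and 26 September, so daylight saving is not in effect and Bryua Standard Time is at UTC+08:30.
17:30 Bryua Standard Time − 8h30m = 09:00 UTC.
1 November 2031 is a Saturday, so the first Friday is November 7 and the fourth is November 28.
1 February 2032 is a Sunday, so the first Monday is February 2 and the fourth is February 23.
At the standard offset (UTC+01:00), 09:00 UTC + 1h = 10:00 Yalosa Coast standard time.
Daylight saving runs 28 November 2031 – 23 February 2032; the standard-time date in Yalosa Coast, March 13, 2032, is outside that window, so Yalosa Coast is on standard time at UTC+01:00.
09:00 UTC + 1h = 10:00 Yalosa Coast.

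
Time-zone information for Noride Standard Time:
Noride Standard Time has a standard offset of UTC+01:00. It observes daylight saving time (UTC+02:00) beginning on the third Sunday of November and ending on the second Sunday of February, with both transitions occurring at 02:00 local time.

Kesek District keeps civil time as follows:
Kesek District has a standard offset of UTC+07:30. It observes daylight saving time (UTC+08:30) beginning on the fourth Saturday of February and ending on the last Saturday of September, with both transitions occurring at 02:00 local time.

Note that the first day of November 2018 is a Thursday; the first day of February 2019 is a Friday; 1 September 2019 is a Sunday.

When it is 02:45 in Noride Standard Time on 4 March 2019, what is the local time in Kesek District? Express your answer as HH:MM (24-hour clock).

1 November 2018 is a Thursday, so the first Sunday is November 4 and the third is November 18.
1 February 2019 is a Friday, so the first Sunday is February 3 and the second is February 10.
Daylight saving runs 18 November 2018 – 10 February 2019; 4 March 2019 is outside that window, so Noride Standard Time is on standard time at UTC+01:00.
02:45 Noride Standard Time − 1h = 01:45 UTC.
1 February 2019 is a Friday, so the first Saturday is February 2 and the fourth is February 23.
1 September 2019 is a Sunday, so Saturdays fall on 7, 14, 21, 28; the last is September 28.
At the standard offset (UTC+07:30), 01:45 UTC + 7h30m = 09:15 Kesek District standard time.
Daylight saving runs 23 February – 28 September; the standard-time date in Kesek District, 4 March 2019, is inside that window, so Kesek District is at UTC+08:30.
01:45 UTC + 8h30m = 10:15 Kesek District.

10:15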